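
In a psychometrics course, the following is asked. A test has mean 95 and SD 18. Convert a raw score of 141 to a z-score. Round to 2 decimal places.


z = (X - mu) / sigma
= (141 - 95) / 18
= 46 / 18
= 2.56


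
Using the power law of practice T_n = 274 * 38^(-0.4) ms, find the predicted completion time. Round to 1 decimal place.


T_n = 274 * 38^(-0.4)
38^(-0.4) = 0.233392
T_n = 274 * 0.233392
= 63.9 ms


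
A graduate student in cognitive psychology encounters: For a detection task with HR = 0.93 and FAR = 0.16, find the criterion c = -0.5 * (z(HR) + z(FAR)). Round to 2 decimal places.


c = -0.5 * (z(HR) + z(FAR))
z(0.93) = 1.4758
z(0.16) = -0.9945
c = -0.5 * (1.4758 + -0.9945)
= -0.5 * 0.4813
= -0.24


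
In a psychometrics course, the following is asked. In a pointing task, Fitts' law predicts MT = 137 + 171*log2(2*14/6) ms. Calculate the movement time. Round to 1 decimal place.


MT = 137 + 171 * log2(2*14/6)
2D/W = 4.666667
log2(4.666667) = 2.2224
MT = 137 + 171 * 2.2224
= 517.0 ms


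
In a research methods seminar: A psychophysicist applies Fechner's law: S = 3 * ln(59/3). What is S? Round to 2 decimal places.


S = 3 * ln(59/3)
I/I0 = 19.666667
ln(19.666667) = 2.9789
S = 3 * 2.9789
= 8.94


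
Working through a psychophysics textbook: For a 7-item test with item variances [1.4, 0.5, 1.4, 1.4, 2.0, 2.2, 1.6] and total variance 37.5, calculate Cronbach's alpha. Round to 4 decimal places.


alpha = (k/(k-1)) * (1 - sum(s_i^2)/s_total^2)
sum(item variances) = 10.5
k/(k-1) = 7/6 = 1.166667
1 - 10.5/37.5 = 1 - 0.28 = 0.72
alpha = 1.166667 * 0.72
= 0.8400


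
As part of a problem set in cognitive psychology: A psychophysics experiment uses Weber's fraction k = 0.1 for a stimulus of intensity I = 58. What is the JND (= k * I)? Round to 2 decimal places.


JND = k * I
JND = 0.1 * 58
= 5.80


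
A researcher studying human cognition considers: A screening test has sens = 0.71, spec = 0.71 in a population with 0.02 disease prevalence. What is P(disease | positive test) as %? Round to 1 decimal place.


PPV = (sens * prev) / (sens * prev + (1-spec) * (1-prev))
Numerator = 0.71 * 0.02 = 0.0142
P(positive and no disease) = (1 - spec) * (1 - prev) = (1 - 0.71) * (1 - 0.02) = 0.2842
Denominator = 0.0142 + 0.2842 = 0.2984
PPV = 0.0142 / 0.2984 = 0.047587
As percentage = 4.8


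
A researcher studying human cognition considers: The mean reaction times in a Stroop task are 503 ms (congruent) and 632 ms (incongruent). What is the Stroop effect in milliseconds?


Stroop effect = RT(incongruent) - RT(congruent)
= 632 - 503
= 129 ms


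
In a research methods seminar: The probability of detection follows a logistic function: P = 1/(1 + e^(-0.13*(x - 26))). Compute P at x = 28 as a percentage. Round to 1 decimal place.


P(x) = 1/(1 + e^(-0.13*(28 - 26)))
Exponent = -0.13 * 2 = -0.26
e^(-0.26) = 0.771052
P = 1/(1 + 0.771052) = 0.564636
Percentage = 56.5


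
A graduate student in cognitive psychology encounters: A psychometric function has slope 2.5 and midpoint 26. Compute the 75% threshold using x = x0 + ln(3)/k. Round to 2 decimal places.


At P = 0.75: 0.75 = 1/(1 + e^(-k*(x-x0)))
Solving: e^(-k*(x-x0)) = 1/3
x = x0 + ln(3)/k
ln(3) = 1.0986
x = 26 + 1.0986/2.5
= 26 + 0.4394
= 26.44


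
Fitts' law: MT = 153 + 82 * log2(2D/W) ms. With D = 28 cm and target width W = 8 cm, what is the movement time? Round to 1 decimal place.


MT = 153 + 82 * log2(2*28/8)
2D/W = 7.0
log2(7.0) = 2.8074
MT = 153 + 82 * 2.8074
= 383.2 ms


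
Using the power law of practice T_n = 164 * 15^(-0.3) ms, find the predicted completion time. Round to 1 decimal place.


T_n = 164 * 15^(-0.3)
15^(-0.3) = 0.443785
T_n = 164 * 0.443785
= 72.8 ms


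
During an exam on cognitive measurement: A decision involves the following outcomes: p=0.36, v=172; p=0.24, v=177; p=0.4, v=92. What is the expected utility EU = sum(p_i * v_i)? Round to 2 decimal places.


EU = sum(p_i * v_i)
0.36 * 172 = 61.92
0.24 * 177 = 42.48
0.4 * 92 = 36.8
EU = 61.92 + 42.48 + 36.8
= 141.20


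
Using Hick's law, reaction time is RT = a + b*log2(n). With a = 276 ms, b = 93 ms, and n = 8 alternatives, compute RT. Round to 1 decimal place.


RT = 276 + 93 * log2(8)
log2(8) = 3.0
RT = 276 + 93 * 3.0
= 276 + 279.0
= 555.0 ms


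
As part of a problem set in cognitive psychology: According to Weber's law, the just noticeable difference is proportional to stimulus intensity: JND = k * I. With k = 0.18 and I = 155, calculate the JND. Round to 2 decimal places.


JND = k * I
JND = 0.18 * 155
= 27.90


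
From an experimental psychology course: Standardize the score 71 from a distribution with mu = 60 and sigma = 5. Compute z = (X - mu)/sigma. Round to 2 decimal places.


z = (X - mu) / sigma
= (71 - 60) / 5
= 11 / 5
= 2.20


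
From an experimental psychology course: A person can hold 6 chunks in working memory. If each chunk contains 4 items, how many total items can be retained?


Total items = chunks * items_per_chunk
= 6 * 4
= 24


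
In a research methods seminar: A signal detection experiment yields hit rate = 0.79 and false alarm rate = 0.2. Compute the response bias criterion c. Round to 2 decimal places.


c = -0.5 * (z(HR) + z(FAR))
z(0.79) = 0.8064
z(0.2) = -0.8416
c = -0.5 * (0.8064 + -0.8416)
= -0.5 * -0.0352
= 0.02


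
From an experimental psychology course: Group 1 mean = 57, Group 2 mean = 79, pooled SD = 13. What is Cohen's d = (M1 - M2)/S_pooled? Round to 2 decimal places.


Cohen's d = (M1 - M2) / S_pooled
= (57 - 79) / 13
= -22 / 13
= -1.69


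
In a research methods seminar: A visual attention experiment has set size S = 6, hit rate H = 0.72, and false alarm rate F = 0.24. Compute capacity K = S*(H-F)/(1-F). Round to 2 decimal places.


K = S * (H - F) / (1 - F)
H - F = 0.48
1 - F = 0.76
K = 6 * 0.48 / 0.76
= 3.79


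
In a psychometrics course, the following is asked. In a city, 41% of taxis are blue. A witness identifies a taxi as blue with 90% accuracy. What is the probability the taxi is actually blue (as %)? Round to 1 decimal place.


P(blue | says blue) = P(says blue | blue)*P(blue) / [P(says blue | blue)*P(blue) + P(says blue | not blue)*P(not blue)]
Numerator = 0.9 * 0.41 = 0.369
False identification = 0.1 * 0.59 = 0.059
P = 0.369 / (0.369 + 0.059)
= 0.369 / 0.428
As percentage = 86.2


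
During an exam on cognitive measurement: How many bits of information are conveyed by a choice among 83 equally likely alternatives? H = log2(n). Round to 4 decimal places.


H = log2(n)
H = log2(83)
= 6.3750


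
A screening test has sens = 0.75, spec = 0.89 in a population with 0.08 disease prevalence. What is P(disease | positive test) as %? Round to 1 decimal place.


PPV = (sens * prev) / (sens * prev + (1-spec) * (1-prev))
Numerator = 0.75 * 0.08 = 0.06
P(positive and no disease) = (1 - spec) * (1 - prev) = (1 - 0.89) * (1 - 0.08) = 0.1012
Denominator = 0.06 + 0.1012 = 0.1612
PPV = 0.06 / 0.1612 = 0.372208
As percentage = 37.2


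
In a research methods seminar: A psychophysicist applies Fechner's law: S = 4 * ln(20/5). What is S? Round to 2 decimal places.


S = 4 * ln(20/5)
I/I0 = 4.0
ln(4.0) = 1.3863
S = 4 * 1.3863
= 5.55


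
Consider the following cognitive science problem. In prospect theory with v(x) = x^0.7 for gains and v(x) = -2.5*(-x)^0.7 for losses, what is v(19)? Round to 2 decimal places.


Since x = 19 >= 0, use v(x) = x^0.7
19^0.7 = 7.8547
v(19) = 7.85


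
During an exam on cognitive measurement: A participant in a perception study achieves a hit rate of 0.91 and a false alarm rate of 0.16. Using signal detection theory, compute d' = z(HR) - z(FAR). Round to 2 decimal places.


d' = z(HR) - z(FAR)
z(0.91) = 1.3408
z(0.16) = -0.9945
d' = 1.3408 - -0.9945
= 2.34


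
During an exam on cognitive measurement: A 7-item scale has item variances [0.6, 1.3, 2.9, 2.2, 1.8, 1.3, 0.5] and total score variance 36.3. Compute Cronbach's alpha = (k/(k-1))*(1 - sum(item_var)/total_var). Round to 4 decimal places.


alpha = (k/(k-1)) * (1 - sum(s_i^2)/s_total^2)
sum(item variances) = 10.6
k/(k-1) = 7/6 = 1.166667
1 - 10.6/36.3 = 1 - 0.292011 = 0.707989
alpha = 1.166667 * 0.707989
= 0.8260


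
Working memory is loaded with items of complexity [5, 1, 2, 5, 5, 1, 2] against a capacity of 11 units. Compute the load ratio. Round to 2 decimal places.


Total complexity = 5 + 1 + 2 + 5 + 5 + 1 + 2 = 21
Load = total / capacity = 21 / 11
= 1.91


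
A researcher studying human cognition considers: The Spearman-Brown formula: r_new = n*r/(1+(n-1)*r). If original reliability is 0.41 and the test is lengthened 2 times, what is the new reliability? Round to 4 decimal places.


r_new = n*r / (1 + (n-1)*r)
Numerator = 2 * 0.41 = 0.82
Denominator = 1 + 1 * 0.41 = 1.41
r_new = 0.82 / 1.41
= 0.5816


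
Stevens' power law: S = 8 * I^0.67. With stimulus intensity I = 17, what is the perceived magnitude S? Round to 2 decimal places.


S = 8 * 17^0.67
17^0.67 = 6.6742
S = 8 * 6.6742
= 53.39


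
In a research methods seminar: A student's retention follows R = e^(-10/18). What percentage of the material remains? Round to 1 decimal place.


R = e^(-t/S)
-t/S = -10/18 = -0.555556
R = e^(-0.555556) = 0.573753
Percentage = 0.573753 * 100
= 57.4


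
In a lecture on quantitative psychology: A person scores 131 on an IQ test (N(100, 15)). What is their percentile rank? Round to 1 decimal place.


z = (IQ - mean) / SD
z = (131 - 100) / 15 = 2.0667
Percentile = Phi(2.0667) * 100
Phi(2.0667) = 0.980619
= 98.1


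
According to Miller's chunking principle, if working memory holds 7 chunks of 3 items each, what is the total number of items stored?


Total items = chunks * items_per_chunk
= 7 * 3
= 21


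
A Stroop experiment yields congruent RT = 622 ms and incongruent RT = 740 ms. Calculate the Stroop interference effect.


Stroop effect = RT(incongruent) - RT(congruent)
= 740 - 622
= 118 ms


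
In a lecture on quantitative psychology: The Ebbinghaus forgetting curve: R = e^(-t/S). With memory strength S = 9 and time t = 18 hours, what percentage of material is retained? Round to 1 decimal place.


R = e^(-t/S)
-t/S = -18/9 = -2.0
R = e^(-2.0) = 0.135335
Percentage = 0.135335 * 100
= 13.5


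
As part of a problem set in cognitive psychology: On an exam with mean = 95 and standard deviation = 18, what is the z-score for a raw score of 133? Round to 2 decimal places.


z = (X - mu) / sigma
= (133 - 95) / 18
= 38 / 18
= 2.11


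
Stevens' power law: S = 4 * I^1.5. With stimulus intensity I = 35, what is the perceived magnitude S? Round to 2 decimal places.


S = 4 * 35^1.5
35^1.5 = 207.0628
S = 4 * 207.0628
= 828.25


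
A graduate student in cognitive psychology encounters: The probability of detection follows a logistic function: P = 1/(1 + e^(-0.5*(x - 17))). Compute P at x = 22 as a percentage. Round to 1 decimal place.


P(x) = 1/(1 + e^(-0.5*(22 - 17)))
Exponent = -0.5 * 5 = -2.5
e^(-2.5) = 0.082085
P = 1/(1 + 0.082085) = 0.924142
Percentage = 92.4


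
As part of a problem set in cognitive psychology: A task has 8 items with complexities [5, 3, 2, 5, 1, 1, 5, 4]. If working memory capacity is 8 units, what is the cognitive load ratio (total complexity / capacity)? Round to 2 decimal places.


Total complexity = 5 + 3 + 2 + 5 + 1 + 1 + 5 + 4 = 26
Load = total / capacity = 26 / 8
= 3.25


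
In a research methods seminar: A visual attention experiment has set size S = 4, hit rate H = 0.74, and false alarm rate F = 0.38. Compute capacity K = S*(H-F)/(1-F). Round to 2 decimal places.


K = S * (H - F) / (1 - F)
H - F = 0.36
1 - F = 0.62
K = 4 * 0.36 / 0.62
= 2.32


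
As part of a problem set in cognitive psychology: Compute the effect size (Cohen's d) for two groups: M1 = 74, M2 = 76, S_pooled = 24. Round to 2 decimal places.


Cohen's d = (M1 - M2) / S_pooled
= (74 - 76) / 24
= -2 / 24
= -0.08


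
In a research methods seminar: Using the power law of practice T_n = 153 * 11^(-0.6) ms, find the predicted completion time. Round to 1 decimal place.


T_n = 153 * 11^(-0.6)
11^(-0.6) = 0.237227
T_n = 153 * 0.237227
= 36.3 ms


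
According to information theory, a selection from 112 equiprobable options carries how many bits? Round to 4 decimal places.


H = log2(n)
H = log2(112)
= 6.8074


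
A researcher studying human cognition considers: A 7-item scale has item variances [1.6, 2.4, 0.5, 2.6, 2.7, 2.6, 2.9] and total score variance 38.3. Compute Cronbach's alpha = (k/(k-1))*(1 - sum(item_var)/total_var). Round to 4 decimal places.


alpha = (k/(k-1)) * (1 - sum(s_i^2)/s_total^2)
sum(item variances) = 15.3
k/(k-1) = 7/6 = 1.166667
1 - 15.3/38.3 = 1 - 0.399478 = 0.600522
alpha = 1.166667 * 0.600522
= 0.7006


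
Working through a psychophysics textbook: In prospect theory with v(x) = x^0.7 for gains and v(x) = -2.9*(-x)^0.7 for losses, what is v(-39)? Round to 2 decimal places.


Since x = -39 < 0, use v(x) = -lambda*(-x)^alpha
(-x) = 39
39^0.7 = 12.9941
v(-39) = -2.9 * 12.9941
= -37.68


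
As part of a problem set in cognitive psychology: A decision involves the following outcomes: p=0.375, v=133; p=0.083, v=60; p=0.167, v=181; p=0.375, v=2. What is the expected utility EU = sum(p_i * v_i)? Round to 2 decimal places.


EU = sum(p_i * v_i)
0.375 * 133 = 49.875
0.083 * 60 = 4.98
0.167 * 181 = 30.227
0.375 * 2 = 0.75
EU = 49.875 + 4.98 + 30.227 + 0.75
= 85.83


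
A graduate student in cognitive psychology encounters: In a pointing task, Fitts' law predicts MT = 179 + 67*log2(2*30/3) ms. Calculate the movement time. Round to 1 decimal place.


MT = 179 + 67 * log2(2*30/3)
2D/W = 20.0
log2(20.0) = 4.3219
MT = 179 + 67 * 4.3219
= 468.6 ms


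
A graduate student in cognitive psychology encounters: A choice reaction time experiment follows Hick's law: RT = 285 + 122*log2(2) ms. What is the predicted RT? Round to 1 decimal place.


RT = 285 + 122 * log2(2)
log2(2) = 1.0
RT = 285 + 122 * 1.0
= 285 + 122.0
= 407.0 ms


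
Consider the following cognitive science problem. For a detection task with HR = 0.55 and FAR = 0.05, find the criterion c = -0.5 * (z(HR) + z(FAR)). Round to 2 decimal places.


c = -0.5 * (z(HR) + z(FAR))
z(0.55) = 0.1257
z(0.05) = -1.6449
c = -0.5 * (0.1257 + -1.6449)
= -0.5 * -1.5192
= 0.76


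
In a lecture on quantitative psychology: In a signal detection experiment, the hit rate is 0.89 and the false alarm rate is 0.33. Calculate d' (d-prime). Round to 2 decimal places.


d' = z(HR) - z(FAR)
z(0.89) = 1.2265
z(0.33) = -0.4399
d' = 1.2265 - -0.4399
= 1.67


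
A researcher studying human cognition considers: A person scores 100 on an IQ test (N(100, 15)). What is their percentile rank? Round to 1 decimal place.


z = (IQ - mean) / SD
z = (100 - 100) / 15 = 0.0
Percentile = Phi(0.0) * 100
Phi(0.0) = 0.5
= 50.0


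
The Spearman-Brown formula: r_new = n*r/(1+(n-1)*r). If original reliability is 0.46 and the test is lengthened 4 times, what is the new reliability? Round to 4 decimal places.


r_new = n*r / (1 + (n-1)*r)
Numerator = 4 * 0.46 = 1.84
Denominator = 1 + 3 * 0.46 = 2.38
r_new = 1.84 / 2.38
= 0.7731


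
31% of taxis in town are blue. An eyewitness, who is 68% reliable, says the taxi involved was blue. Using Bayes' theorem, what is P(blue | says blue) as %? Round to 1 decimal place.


P(blue | says blue) = P(says blue | blue)*P(blue) / [P(says blue | blue)*P(blue) + P(says blue | not blue)*P(not blue)]
Numerator = 0.68 * 0.31 = 0.2108
False identification = 0.32 * 0.69 = 0.2208
P = 0.2108 / (0.2108 + 0.2208)
= 0.2108 / 0.4316
As percentage = 48.8


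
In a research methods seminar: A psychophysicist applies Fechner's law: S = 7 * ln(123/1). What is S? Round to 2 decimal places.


S = 7 * ln(123/1)
I/I0 = 123.0
ln(123.0) = 4.8122
S = 7 * 4.8122
= 33.69


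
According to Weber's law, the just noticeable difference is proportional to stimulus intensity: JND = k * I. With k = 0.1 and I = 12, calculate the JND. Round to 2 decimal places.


JND = k * I
JND = 0.1 * 12
= 1.20


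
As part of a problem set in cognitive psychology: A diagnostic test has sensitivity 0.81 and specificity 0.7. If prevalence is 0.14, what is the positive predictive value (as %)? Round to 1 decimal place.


PPV = (sens * prev) / (sens * prev + (1-spec) * (1-prev))
Numerator = 0.81 * 0.14 = 0.1134
P(positive and no disease) = (1 - spec) * (1 - prev) = (1 - 0.7) * (1 - 0.14) = 0.258
Denominator = 0.1134 + 0.258 = 0.3714
PPV = 0.1134 / 0.3714 = 0.305331
As percentage = 30.5


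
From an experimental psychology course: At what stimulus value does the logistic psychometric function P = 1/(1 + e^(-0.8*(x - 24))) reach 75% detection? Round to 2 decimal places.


At P = 0.75: 0.75 = 1/(1 + e^(-k*(x-x0)))
Solving: e^(-k*(x-x0)) = 1/3
x = x0 + ln(3)/k
ln(3) = 1.0986
x = 24 + 1.0986/0.8
= 24 + 1.3732
= 25.37


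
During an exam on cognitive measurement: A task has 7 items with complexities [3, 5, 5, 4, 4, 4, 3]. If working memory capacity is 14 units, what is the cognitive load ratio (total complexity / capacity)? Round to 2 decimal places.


Total complexity = 3 + 5 + 5 + 4 + 4 + 4 + 3 = 28
Load = total / capacity = 28 / 14
= 2.00


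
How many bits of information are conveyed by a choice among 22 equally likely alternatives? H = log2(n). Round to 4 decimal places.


H = log2(n)
H = log2(22)
= 4.4594


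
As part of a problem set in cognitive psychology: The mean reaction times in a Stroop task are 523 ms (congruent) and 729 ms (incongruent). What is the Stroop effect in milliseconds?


Stroop effect = RT(incongruent) - RT(congruent)
= 729 - 523
= 206 ms


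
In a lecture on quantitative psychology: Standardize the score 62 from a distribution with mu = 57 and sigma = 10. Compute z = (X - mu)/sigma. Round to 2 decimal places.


z = (X - mu) / sigma
= (62 - 57) / 10
= 5 / 10
= 0.50


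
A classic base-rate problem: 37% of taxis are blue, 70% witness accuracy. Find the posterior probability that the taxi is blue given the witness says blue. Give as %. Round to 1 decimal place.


P(blue | says blue) = P(says blue | blue)*P(blue) / [P(says blue | blue)*P(blue) + P(says blue | not blue)*P(not blue)]
Numerator = 0.7 * 0.37 = 0.259
False identification = 0.3 * 0.63 = 0.189
P = 0.259 / (0.259 + 0.189)
= 0.259 / 0.448
As percentage = 57.8


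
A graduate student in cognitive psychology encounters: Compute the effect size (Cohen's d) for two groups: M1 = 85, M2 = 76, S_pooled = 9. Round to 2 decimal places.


Cohen's d = (M1 - M2) / S_pooled
= (85 - 76) / 9
= 9 / 9
= 1.00


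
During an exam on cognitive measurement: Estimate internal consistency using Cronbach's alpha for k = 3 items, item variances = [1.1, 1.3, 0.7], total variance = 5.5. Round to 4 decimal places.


alpha = (k/(k-1)) * (1 - sum(s_i^2)/s_total^2)
sum(item variances) = 3.1
k/(k-1) = 3/2 = 1.5
1 - 3.1/5.5 = 1 - 0.563636 = 0.436364
alpha = 1.5 * 0.436364
= 0.6545


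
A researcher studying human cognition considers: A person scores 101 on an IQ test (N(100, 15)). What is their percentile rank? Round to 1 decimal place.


z = (IQ - mean) / SD
z = (101 - 100) / 15 = 0.0667
Percentile = Phi(0.0667) * 100
Phi(0.0667) = 0.52659
= 52.7


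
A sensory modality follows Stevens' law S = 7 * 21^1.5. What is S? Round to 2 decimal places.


S = 7 * 21^1.5
21^1.5 = 96.2341
S = 7 * 96.2341
= 673.64


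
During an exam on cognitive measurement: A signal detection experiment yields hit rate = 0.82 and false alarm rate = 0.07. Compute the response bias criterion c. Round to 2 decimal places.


c = -0.5 * (z(HR) + z(FAR))
z(0.82) = 0.9154
z(0.07) = -1.4758
c = -0.5 * (0.9154 + -1.4758)
= -0.5 * -0.5604
= 0.28


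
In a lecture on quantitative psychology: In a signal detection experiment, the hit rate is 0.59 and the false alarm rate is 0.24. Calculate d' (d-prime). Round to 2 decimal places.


d' = z(HR) - z(FAR)
z(0.59) = 0.2275
z(0.24) = -0.7063
d' = 0.2275 - -0.7063
= 0.93


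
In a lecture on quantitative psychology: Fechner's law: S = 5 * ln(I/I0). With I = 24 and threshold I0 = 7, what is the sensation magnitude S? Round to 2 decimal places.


S = 5 * ln(24/7)
I/I0 = 3.428571
ln(3.428571) = 1.2321
S = 5 * 1.2321
= 6.16


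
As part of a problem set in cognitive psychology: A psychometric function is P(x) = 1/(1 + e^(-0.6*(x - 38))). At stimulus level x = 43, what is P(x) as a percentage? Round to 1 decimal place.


P(x) = 1/(1 + e^(-0.6*(43 - 38)))
Exponent = -0.6 * 5 = -3.0
e^(-3.0) = 0.049787
P = 1/(1 + 0.049787) = 0.952574
Percentage = 95.3


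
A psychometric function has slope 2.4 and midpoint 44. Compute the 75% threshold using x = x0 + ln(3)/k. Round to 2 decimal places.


At P = 0.75: 0.75 = 1/(1 + e^(-k*(x-x0)))
Solving: e^(-k*(x-x0)) = 1/3
x = x0 + ln(3)/k
ln(3) = 1.0986
x = 44 + 1.0986/2.4
= 44 + 0.4578
= 44.46


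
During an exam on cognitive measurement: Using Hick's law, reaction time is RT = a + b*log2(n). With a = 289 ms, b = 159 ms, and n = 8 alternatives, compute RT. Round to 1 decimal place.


RT = 289 + 159 * log2(8)
log2(8) = 3.0
RT = 289 + 159 * 3.0
= 289 + 477.0
= 766.0 ms


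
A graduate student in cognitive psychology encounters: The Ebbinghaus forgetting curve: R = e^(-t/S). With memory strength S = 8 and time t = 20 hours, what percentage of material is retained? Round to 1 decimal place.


R = e^(-t/S)
-t/S = -20/8 = -2.5
R = e^(-2.5) = 0.082085
Percentage = 0.082085 * 100
= 8.2


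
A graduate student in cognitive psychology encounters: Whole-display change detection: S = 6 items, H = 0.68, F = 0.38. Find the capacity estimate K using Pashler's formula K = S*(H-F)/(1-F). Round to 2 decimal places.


K = S * (H - F) / (1 - F)
H - F = 0.3
1 - F = 0.62
K = 6 * 0.3 / 0.62
= 2.90


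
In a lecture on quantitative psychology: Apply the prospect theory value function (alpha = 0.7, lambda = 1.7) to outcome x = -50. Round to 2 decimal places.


Since x = -50 < 0, use v(x) = -lambda*(-x)^alpha
(-x) = 50
50^0.7 = 15.4625
v(-50) = -1.7 * 15.4625
= -26.29


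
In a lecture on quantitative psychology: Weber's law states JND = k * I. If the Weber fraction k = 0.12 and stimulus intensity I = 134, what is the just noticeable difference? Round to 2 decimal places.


JND = k * I
JND = 0.12 * 134
= 16.08


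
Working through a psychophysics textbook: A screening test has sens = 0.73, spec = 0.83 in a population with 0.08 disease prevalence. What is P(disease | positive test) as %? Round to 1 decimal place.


PPV = (sens * prev) / (sens * prev + (1-spec) * (1-prev))
Numerator = 0.73 * 0.08 = 0.0584
P(positive and no disease) = (1 - spec) * (1 - prev) = (1 - 0.83) * (1 - 0.08) = 0.1564
Denominator = 0.0584 + 0.1564 = 0.2148
PPV = 0.0584 / 0.2148 = 0.271881
As percentage = 27.2


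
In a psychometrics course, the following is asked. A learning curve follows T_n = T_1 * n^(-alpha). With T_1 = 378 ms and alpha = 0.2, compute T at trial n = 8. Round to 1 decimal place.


T_n = 378 * 8^(-0.2)
8^(-0.2) = 0.659754
T_n = 378 * 0.659754
= 249.4 ms


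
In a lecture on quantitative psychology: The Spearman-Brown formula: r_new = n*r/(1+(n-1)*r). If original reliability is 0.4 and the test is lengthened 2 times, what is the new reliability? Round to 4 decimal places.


r_new = n*r / (1 + (n-1)*r)
Numerator = 2 * 0.4 = 0.8
Denominator = 1 + 1 * 0.4 = 1.4
r_new = 0.8 / 1.4
= 0.5714


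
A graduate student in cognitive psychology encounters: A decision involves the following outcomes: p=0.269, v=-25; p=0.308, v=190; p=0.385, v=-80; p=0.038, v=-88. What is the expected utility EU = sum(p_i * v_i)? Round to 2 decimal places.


EU = sum(p_i * v_i)
0.269 * -25 = -6.725
0.308 * 190 = 58.52
0.385 * -80 = -30.8
0.038 * -88 = -3.344
EU = -6.725 + 58.52 + -30.8 + -3.344
= 17.65


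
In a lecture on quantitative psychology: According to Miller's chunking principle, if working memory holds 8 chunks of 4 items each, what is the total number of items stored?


Total items = chunks * items_per_chunk
= 8 * 4
= 32


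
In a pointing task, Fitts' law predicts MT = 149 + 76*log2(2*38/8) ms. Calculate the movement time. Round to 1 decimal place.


MT = 149 + 76 * log2(2*38/8)
2D/W = 9.5
log2(9.5) = 3.2479
MT = 149 + 76 * 3.2479
= 395.8 ms


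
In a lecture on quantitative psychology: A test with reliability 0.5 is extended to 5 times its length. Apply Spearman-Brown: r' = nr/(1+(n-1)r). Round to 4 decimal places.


r_new = n*r / (1 + (n-1)*r)
Numerator = 5 * 0.5 = 2.5
Denominator = 1 + 4 * 0.5 = 3.0
r_new = 2.5 / 3.0
= 0.8333


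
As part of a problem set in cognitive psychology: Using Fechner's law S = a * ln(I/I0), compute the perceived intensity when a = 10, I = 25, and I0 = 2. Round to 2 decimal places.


S = 10 * ln(25/2)
I/I0 = 12.5
ln(12.5) = 2.5257
S = 10 * 2.5257
= 25.26


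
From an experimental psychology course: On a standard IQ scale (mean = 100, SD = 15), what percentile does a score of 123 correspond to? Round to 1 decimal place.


z = (IQ - mean) / SD
z = (123 - 100) / 15 = 1.5333
Percentile = Phi(1.5333) * 100
Phi(1.5333) = 0.937399
= 93.7


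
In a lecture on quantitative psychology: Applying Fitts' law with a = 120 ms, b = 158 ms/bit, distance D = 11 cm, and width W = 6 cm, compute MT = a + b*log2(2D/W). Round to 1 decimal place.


MT = 120 + 158 * log2(2*11/6)
2D/W = 3.666667
log2(3.666667) = 1.8745
MT = 120 + 158 * 1.8745
= 416.2 ms


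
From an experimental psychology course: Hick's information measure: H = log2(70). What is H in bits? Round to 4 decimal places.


H = log2(n)
H = log2(70)
= 6.1293


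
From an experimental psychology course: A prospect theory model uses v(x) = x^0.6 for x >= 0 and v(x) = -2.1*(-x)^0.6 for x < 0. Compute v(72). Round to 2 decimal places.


Since x = 72 >= 0, use v(x) = x^0.6
72^0.6 = 13.0137
v(72) = 13.01


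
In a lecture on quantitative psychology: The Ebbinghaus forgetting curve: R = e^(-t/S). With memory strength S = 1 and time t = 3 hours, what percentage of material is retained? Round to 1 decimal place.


R = e^(-t/S)
-t/S = -3/1 = -3.0
R = e^(-3.0) = 0.049787
Percentage = 0.049787 * 100
= 5.0


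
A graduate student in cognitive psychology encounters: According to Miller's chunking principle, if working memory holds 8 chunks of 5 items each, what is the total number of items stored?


Total items = chunks * items_per_chunk
= 8 * 5
= 40


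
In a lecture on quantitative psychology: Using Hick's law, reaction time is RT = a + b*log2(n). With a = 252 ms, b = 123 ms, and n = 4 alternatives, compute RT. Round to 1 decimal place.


RT = 252 + 123 * log2(4)
log2(4) = 2.0
RT = 252 + 123 * 2.0
= 252 + 246.0
= 498.0 ms


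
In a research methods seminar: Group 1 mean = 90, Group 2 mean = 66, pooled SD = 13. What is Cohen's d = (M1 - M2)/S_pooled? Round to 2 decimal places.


Cohen's d = (M1 - M2) / S_pooled
= (90 - 66) / 13
= 24 / 13
= 1.85


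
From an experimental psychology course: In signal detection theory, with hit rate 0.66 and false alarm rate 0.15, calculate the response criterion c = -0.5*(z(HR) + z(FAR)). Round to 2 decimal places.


c = -0.5 * (z(HR) + z(FAR))
z(0.66) = 0.4125
z(0.15) = -1.0364
c = -0.5 * (0.4125 + -1.0364)
= -0.5 * -0.6239
= 0.31


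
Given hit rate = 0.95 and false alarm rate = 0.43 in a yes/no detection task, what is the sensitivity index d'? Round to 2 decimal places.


d' = z(HR) - z(FAR)
z(0.95) = 1.6449
z(0.43) = -0.1764
d' = 1.6449 - -0.1764
= 1.82


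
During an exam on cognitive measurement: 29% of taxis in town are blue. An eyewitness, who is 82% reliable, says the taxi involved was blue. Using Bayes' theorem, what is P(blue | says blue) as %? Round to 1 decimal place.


P(blue | says blue) = P(says blue | blue)*P(blue) / [P(says blue | blue)*P(blue) + P(says blue | not blue)*P(not blue)]
Numerator = 0.82 * 0.29 = 0.2378
False identification = 0.18 * 0.71 = 0.1278
P = 0.2378 / (0.2378 + 0.1278)
= 0.2378 / 0.3656
As percentage = 65.0


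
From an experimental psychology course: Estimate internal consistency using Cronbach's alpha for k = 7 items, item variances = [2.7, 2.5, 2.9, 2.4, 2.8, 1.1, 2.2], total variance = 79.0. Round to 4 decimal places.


alpha = (k/(k-1)) * (1 - sum(s_i^2)/s_total^2)
sum(item variances) = 16.6
k/(k-1) = 7/6 = 1.166667
1 - 16.6/79.0 = 1 - 0.210127 = 0.789873
alpha = 1.166667 * 0.789873
= 0.9215


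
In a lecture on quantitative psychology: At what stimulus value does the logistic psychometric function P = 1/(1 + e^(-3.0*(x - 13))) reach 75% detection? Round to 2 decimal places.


At P = 0.75: 0.75 = 1/(1 + e^(-k*(x-x0)))
Solving: e^(-k*(x-x0)) = 1/3
x = x0 + ln(3)/k
ln(3) = 1.0986
x = 13 + 1.0986/3.0
= 13 + 0.3662
= 13.37


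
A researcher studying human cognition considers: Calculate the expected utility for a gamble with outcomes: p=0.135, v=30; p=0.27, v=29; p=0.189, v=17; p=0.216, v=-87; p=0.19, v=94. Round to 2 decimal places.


EU = sum(p_i * v_i)
0.135 * 30 = 4.05
0.27 * 29 = 7.83
0.189 * 17 = 3.213
0.216 * -87 = -18.792
0.19 * 94 = 17.86
EU = 4.05 + 7.83 + 3.213 + -18.792 + 17.86
= 14.16


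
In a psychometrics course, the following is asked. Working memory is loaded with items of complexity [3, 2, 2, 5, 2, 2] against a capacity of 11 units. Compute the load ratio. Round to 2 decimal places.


Total complexity = 3 + 2 + 2 + 5 + 2 + 2 = 16
Load = total / capacity = 16 / 11
= 1.45


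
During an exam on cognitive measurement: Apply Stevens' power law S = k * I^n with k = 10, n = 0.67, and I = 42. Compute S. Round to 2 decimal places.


S = 10 * 42^0.67
42^0.67 = 12.2342
S = 10 * 12.2342
= 122.34


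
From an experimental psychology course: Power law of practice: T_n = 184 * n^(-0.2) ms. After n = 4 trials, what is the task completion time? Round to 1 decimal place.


T_n = 184 * 4^(-0.2)
4^(-0.2) = 0.757858
T_n = 184 * 0.757858
= 139.4 ms


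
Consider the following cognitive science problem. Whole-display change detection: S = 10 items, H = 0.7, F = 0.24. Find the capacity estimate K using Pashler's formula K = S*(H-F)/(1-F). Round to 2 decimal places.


K = S * (H - F) / (1 - F)
H - F = 0.46
1 - F = 0.76
K = 10 * 0.46 / 0.76
= 6.05


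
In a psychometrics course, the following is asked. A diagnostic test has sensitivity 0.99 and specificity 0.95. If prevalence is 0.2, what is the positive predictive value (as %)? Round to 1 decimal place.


PPV = (sens * prev) / (sens * prev + (1-spec) * (1-prev))
Numerator = 0.99 * 0.2 = 0.198
P(positive and no disease) = (1 - spec) * (1 - prev) = (1 - 0.95) * (1 - 0.2) = 0.04
Denominator = 0.198 + 0.04 = 0.238
PPV = 0.198 / 0.238 = 0.831933
As percentage = 83.2


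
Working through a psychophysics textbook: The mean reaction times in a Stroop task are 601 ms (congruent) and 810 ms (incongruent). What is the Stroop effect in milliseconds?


Stroop effect = RT(incongruent) - RT(congruent)
= 810 - 601
= 209 ms


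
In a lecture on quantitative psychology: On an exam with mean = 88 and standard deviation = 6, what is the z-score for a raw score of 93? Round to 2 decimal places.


z = (X - mu) / sigma
= (93 - 88) / 6
= 5 / 6
= 0.83


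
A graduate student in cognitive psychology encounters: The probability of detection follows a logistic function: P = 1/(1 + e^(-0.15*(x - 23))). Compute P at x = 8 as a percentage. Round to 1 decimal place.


P(x) = 1/(1 + e^(-0.15*(8 - 23)))
Exponent = -0.15 * -15 = 2.25
e^(2.25) = 9.487736
P = 1/(1 + 9.487736) = 0.095349
Percentage = 9.5


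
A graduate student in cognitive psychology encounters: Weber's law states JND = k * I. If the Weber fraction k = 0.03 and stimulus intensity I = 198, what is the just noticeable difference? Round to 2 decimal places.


JND = k * I
JND = 0.03 * 198
= 5.94


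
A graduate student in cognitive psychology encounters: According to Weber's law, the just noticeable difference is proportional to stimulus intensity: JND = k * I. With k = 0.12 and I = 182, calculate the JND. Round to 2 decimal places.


JND = k * I
JND = 0.12 * 182
= 21.84


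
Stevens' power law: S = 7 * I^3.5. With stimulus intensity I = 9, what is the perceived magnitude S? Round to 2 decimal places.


S = 7 * 9^3.5
9^3.5 = 2187.0
S = 7 * 2187.0
= 15309.00


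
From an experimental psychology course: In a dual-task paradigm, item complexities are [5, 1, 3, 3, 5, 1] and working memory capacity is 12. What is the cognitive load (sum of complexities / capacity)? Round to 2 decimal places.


Total complexity = 5 + 1 + 3 + 3 + 5 + 1 = 18
Load = total / capacity = 18 / 12
= 1.50


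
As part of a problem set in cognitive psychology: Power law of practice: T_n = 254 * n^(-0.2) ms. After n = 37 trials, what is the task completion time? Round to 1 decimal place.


T_n = 254 * 37^(-0.2)
37^(-0.2) = 0.485691
T_n = 254 * 0.485691
= 123.4 ms


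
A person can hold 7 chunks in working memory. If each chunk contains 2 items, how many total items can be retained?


Total items = chunks * items_per_chunk
= 7 * 2
= 14


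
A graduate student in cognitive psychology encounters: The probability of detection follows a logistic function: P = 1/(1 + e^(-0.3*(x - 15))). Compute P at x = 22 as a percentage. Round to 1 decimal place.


P(x) = 1/(1 + e^(-0.3*(22 - 15)))
Exponent = -0.3 * 7 = -2.1
e^(-2.1) = 0.122456
P = 1/(1 + 0.122456) = 0.890904
Percentage = 89.1


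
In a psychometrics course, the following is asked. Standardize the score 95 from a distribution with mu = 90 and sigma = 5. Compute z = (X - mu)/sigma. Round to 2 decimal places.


z = (X - mu) / sigma
= (95 - 90) / 5
= 5 / 5
= 1.00


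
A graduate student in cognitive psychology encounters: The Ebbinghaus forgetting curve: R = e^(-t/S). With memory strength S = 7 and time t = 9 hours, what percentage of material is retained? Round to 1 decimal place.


R = e^(-t/S)
-t/S = -9/7 = -1.285714
R = e^(-1.285714) = 0.276453
Percentage = 0.276453 * 100
= 27.6


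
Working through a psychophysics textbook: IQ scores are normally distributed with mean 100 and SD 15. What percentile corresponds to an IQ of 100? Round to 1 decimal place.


z = (IQ - mean) / SD
z = (100 - 100) / 15 = 0.0
Percentile = Phi(0.0) * 100
Phi(0.0) = 0.5
= 50.0


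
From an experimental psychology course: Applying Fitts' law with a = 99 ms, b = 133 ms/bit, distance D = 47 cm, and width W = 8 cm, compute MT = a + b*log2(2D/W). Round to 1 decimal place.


MT = 99 + 133 * log2(2*47/8)
2D/W = 11.75
log2(11.75) = 3.5546
MT = 99 + 133 * 3.5546
= 571.8 ms


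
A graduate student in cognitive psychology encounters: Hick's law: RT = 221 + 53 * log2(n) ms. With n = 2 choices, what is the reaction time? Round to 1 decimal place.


RT = 221 + 53 * log2(2)
log2(2) = 1.0
RT = 221 + 53 * 1.0
= 221 + 53.0
= 274.0 ms


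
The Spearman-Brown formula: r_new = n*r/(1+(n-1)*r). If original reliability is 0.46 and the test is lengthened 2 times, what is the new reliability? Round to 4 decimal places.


r_new = n*r / (1 + (n-1)*r)
Numerator = 2 * 0.46 = 0.92
Denominator = 1 + 1 * 0.46 = 1.46
r_new = 0.92 / 1.46
= 0.6301


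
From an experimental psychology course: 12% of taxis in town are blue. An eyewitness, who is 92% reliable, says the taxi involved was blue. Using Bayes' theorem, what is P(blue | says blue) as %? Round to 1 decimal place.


P(blue | says blue) = P(says blue | blue)*P(blue) / [P(says blue | blue)*P(blue) + P(says blue | not blue)*P(not blue)]
Numerator = 0.92 * 0.12 = 0.1104
False identification = 0.08 * 0.88 = 0.0704
P = 0.1104 / (0.1104 + 0.0704)
= 0.1104 / 0.1808
As percentage = 61.1


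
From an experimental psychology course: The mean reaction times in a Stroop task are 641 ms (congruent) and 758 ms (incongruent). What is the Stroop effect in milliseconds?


Stroop effect = RT(incongruent) - RT(congruent)
= 758 - 641
= 117 ms


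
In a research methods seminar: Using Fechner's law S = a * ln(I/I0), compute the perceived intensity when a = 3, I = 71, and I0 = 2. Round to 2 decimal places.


S = 3 * ln(71/2)
I/I0 = 35.5
ln(35.5) = 3.5695
S = 3 * 3.5695
= 10.71


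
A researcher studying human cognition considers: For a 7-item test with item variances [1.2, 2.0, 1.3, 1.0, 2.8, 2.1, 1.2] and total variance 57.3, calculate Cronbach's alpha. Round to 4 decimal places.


alpha = (k/(k-1)) * (1 - sum(s_i^2)/s_total^2)
sum(item variances) = 11.6
k/(k-1) = 7/6 = 1.166667
1 - 11.6/57.3 = 1 - 0.202443 = 0.797557
alpha = 1.166667 * 0.797557
= 0.9305


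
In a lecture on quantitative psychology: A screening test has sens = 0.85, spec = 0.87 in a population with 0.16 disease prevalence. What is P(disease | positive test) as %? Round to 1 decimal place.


PPV = (sens * prev) / (sens * prev + (1-spec) * (1-prev))
Numerator = 0.85 * 0.16 = 0.136
P(positive and no disease) = (1 - spec) * (1 - prev) = (1 - 0.87) * (1 - 0.16) = 0.1092
Denominator = 0.136 + 0.1092 = 0.2452
PPV = 0.136 / 0.2452 = 0.554649
As percentage = 55.5


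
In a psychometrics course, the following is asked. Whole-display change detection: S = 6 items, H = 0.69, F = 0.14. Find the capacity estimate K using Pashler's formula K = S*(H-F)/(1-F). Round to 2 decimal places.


K = S * (H - F) / (1 - F)
H - F = 0.55
1 - F = 0.86
K = 6 * 0.55 / 0.86
= 3.84


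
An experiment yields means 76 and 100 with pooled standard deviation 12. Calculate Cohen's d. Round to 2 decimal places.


Cohen's d = (M1 - M2) / S_pooled
= (76 - 100) / 12
= -24 / 12
= -2.00


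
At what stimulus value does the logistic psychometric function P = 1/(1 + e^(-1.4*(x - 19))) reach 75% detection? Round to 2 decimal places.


At P = 0.75: 0.75 = 1/(1 + e^(-k*(x-x0)))
Solving: e^(-k*(x-x0)) = 1/3
x = x0 + ln(3)/k
ln(3) = 1.0986
x = 19 + 1.0986/1.4
= 19 + 0.7847
= 19.78


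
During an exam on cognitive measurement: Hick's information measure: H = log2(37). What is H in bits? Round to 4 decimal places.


H = log2(n)
H = log2(37)
= 5.2095


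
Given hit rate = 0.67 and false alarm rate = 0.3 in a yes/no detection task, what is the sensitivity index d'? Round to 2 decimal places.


d' = z(HR) - z(FAR)
z(0.67) = 0.4399
z(0.3) = -0.5244
d' = 0.4399 - -0.5244
= 0.96


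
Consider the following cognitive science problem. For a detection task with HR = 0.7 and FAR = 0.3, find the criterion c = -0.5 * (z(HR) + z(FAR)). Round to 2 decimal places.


c = -0.5 * (z(HR) + z(FAR))
z(0.7) = 0.5244
z(0.3) = -0.5244
c = -0.5 * (0.5244 + -0.5244)
= -0.5 * 0.0
= 0.00


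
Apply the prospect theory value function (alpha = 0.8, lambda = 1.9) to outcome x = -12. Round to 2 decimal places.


Since x = -12 < 0, use v(x) = -lambda*(-x)^alpha
(-x) = 12
12^0.8 = 7.3004
v(-12) = -1.9 * 7.3004
= -13.87


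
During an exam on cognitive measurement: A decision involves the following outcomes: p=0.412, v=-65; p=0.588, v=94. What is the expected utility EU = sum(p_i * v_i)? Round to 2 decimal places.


EU = sum(p_i * v_i)
0.412 * -65 = -26.78
0.588 * 94 = 55.272
EU = -26.78 + 55.272
= 28.49


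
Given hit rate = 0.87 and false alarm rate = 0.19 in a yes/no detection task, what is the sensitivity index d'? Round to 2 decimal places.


d' = z(HR) - z(FAR)
z(0.87) = 1.1264
z(0.19) = -0.8779
d' = 1.1264 - -0.8779
= 2.00


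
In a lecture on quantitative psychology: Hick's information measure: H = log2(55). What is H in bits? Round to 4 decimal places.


H = log2(n)
H = log2(55)
= 5.7814


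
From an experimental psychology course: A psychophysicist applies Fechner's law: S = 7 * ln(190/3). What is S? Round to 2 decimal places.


S = 7 * ln(190/3)
I/I0 = 63.333333
ln(63.333333) = 4.1484
S = 7 * 4.1484
= 29.04


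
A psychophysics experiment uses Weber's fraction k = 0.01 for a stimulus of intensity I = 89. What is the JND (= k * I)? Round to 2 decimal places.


JND = k * I
JND = 0.01 * 89
= 0.89
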